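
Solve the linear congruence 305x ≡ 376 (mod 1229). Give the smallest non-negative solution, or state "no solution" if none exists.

First find gcd(305, 1229):
1229 = 4×305 + 9
305 = 33×9 + 8
9 = 1×8 + 1
8 = 8×1 + 0
gcd = 1, so a unique solution mod 1229 exists.
Back-substitute for the Bézout coefficients:
1 = 9 − 8
1 = −305 + 34·9
1 = 34·1229 − 137·305
So 305·(-137) ≡ 1 (mod 1229), giving 305⁻¹ ≡ 1092.
x ≡ 305⁻¹·376 ≡ 1092·376 ≡ 106 (mod 1229).

106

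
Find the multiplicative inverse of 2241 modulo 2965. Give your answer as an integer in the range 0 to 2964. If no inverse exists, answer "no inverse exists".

Apply the Euclidean algorithm to 2965 and 2241:
2965 = 1*2241 + 724
2241 = 3*724 + 69
724 = 10*69 + 34
69 = 2*34 + 1
34 = 34*1 + 0
The gcd is 1. Working backward:
1 = 69 − 2·34
1 = −2·724 + 21·69
1 = 21·2241 − 65·724
1 = −65·2965 + 86·2241
So 2241·86 ≡ 1 (mod 2965).

86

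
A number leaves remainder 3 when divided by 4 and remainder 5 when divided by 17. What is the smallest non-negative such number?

Write x = 3 + 4·k. Then 4·k ≡ 5 − 3 ≡ 2 (mod 17).
Need 4⁻¹ mod 17. Extended Euclid on (17, 4):
17 = 4·4 + 1
4 = 4·1 + 0
Back-substitute:
1 = 17 − 4·4
4⁻¹ ≡ 13 (mod 17), so k ≡ 13·2 ≡ 9 (mod 17).
x = 3 + 4·9 = 39.

39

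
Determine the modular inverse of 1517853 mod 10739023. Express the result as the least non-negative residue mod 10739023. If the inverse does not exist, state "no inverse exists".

3419196

Extended Euclidean algorithm:
10739023 = 7×1517853 + 114052
1517853 = 13×114052 + 35177
114052 = 3×35177 + 8521
35177 = 4×8521 + 1093
8521 = 7×1093 + 870
1093 = 1×870 + 223
870 = 3×223 + 201
223 = 1×201 + 22
201 = 9×22 + 3
22 = 7×3 + 1
3 = 3×1 + 0
gcd = 1, so the inverse exists. Back-substitute:
1 = 22 − 7·3
1 = −7·201 + 64·22
1 = 64·223 − 71·201
1 = −71·870 + 277·223
1 = 277·1093 − 348·870
1 = −348·8521 + 2713·1093
1 = 2713·35177 − 11200·8521
1 = −11200·114052 + 36313·35177
1 = 36313·1517853 − 483269·114052
1 = −483269·10739023 + 3419196·1517853
So 1517853·3419196 ≡ 1 (mod 10739023).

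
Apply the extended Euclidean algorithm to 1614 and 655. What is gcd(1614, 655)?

Repeated division:
1614 = 2·655 + 304
655 = 2·304 + 47
304 = 6·47 + 22
47 = 2·22 + 3
22 = 7·3 + 1
3 = 3·1 + 0
gcd(1614, 655) = 1.
Back-substituting:
1 = 22 − 7·3
1 = −7·47 + 15·22
1 = 15·304 − 97·47
1 = −97·655 + 209·304
1 = 209·1614 − 515·655
So 1 = (209)·1614 + (-515)·655.

1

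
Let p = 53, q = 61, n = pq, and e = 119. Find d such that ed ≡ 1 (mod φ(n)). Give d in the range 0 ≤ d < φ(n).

φ(n) = (p−1)(q−1) = 52·60 = 3120.
Need d with 119·d ≡ 1 (mod 3120). Apply the extended Euclidean algorithm:
3120 = 26*119 + 26
119 = 4*26 + 15
26 = 1*15 + 11
15 = 1*11 + 4
11 = 2*4 + 3
4 = 1*3 + 1
3 = 3*1 + 0
Back-substitute:
1 = 4 − 3
1 = −11 + 3·4
1 = 3·15 − 4·11
1 = −4·26 + 7·15
1 = 7·119 − 32·26
1 = −32·3120 + 839·119
So 119·839 ≡ 1 (mod 3120), hence d = 839.

839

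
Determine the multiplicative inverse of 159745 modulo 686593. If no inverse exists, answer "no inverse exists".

Extended Euclidean algorithm:
686593 = 4×159745 + 47613
159745 = 3×47613 + 16906
47613 = 2×16906 + 13801
16906 = 1×13801 + 3105
13801 = 4×3105 + 1381
3105 = 2×1381 + 343
1381 = 4×343 + 9
343 = 38×9 + 1
9 = 9×1 + 0
The gcd is 1. Working backward:
1 = 343 − 38·9
1 = −38·1381 + 153·343
1 = 153·3105 − 344·1381
1 = −344·13801 + 1529·3105
1 = 1529·16906 − 1873·13801
1 = −1873·47613 + 5275·16906
1 = 5275·159745 − 17698·47613
1 = −17698·686593 + 76067·159745
So 159745·76067 ≡ 1 (mod 686593).

76067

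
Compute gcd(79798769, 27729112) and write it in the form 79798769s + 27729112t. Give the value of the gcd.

Apply Euclid's algorithm to 79798769 and 27729112:
79798769 = 2·27729112 + 24340545
27729112 = 1·24340545 + 3388567
24340545 = 7·3388567 + 620576
3388567 = 5·620576 + 285687
620576 = 2·285687 + 49202
285687 = 5·49202 + 39677
49202 = 1·39677 + 9525
39677 = 4·9525 + 1577
9525 = 6·1577 + 63
1577 = 25·63 + 2
63 = 31·2 + 1
2 = 2·1 + 0
gcd(79798769, 27729112) = 1.
Express as a combination:
1 = 63 − 31·2
1 = −31·1577 + 776·63
1 = 776·9525 − 4687·1577
1 = −4687·39677 + 19524·9525
1 = 19524·49202 − 24211·39677
1 = −24211·285687 + 140579·49202
1 = 140579·620576 − 305369·285687
1 = −305369·3388567 + 1667424·620576
1 = 1667424·24340545 − 11977337·3388567
1 = −11977337·27729112 + 13644761·24340545
1 = 13644761·79798769 − 39266859·27729112
So 1 = (13644761)·79798769 + (-39266859)·27729112.

1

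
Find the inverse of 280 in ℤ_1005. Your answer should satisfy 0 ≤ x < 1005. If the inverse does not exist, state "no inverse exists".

Compute gcd(280, 1005):
1005 = 3*280 + 165
280 = 1*165 + 115
165 = 1*115 + 50
115 = 2*50 + 15
50 = 3*15 + 5
15 = 3*5 + 0
gcd(280, 1005) = 5 ≠ 1, so 280 has no multiplicative inverse modulo 1005.

no inverse exists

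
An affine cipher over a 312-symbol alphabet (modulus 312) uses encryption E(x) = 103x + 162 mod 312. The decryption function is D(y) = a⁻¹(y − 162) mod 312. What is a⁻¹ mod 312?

103

Extended Euclidean algorithm:
312 = 3×103 + 3
103 = 34×3 + 1
3 = 3×1 + 0
Since gcd(103, 312) = 1, back-substitute to write 1 as a combination:
1 = 103 − 34·3
1 = −34·312 + 103·103
So 103·103 ≡ 1 (mod 312).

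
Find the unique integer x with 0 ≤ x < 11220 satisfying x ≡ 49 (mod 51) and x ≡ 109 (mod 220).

Write x = 49 + 51·k. Then 51·k ≡ 109 − 49 ≡ 60 (mod 220).
Need 51⁻¹ mod 220. Extended Euclid on (220, 51):
220 = 4·51 + 16
51 = 3·16 + 3
16 = 5·3 + 1
3 = 3·1 + 0
Back-substitute:
1 = 16 − 5·3
1 = −5·51 + 16·16
1 = 16·220 − 69·51
51⁻¹ ≡ 151 (mod 220), so k ≡ 151·60 ≡ 40 (mod 220).
x = 49 + 51·40 = 2089.

2089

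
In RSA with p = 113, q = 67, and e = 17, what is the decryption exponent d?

φ(n) = (p−1)(q−1) = 112·66 = 7392.
Need d with 17·d ≡ 1 (mod 7392). Apply the extended Euclidean algorithm:
7392 = 434·17 + 14
17 = 1·14 + 3
14 = 4·3 + 2
3 = 1·2 + 1
2 = 2·1 + 0
Back-substitute:
1 = 3 − 2
1 = −14 + 5·3
1 = 5·17 − 6·14
1 = −6·7392 + 2609·17
So 17·2609 ≡ 1 (mod 7392), hence d = 2609.

2609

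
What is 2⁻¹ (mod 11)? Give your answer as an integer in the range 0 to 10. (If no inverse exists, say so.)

Apply the Euclidean algorithm to 11 and 2:
11 = 5·2 + 1
2 = 2·1 + 0
gcd = 1, so the inverse exists. Back-substitute:
1 = 11 − 5·2
Thus 2·(-5) ≡ 1 (mod 11); reducing, -5 mod 11 = 6.

6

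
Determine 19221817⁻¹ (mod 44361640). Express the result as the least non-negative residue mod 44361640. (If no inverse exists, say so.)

gcd(44361640, 19221817) by repeated division:
44361640 = 2×19221817 + 5918006
19221817 = 3×5918006 + 1467799
5918006 = 4×1467799 + 46810
1467799 = 31×46810 + 16689
46810 = 2×16689 + 13432
16689 = 1×13432 + 3257
13432 = 4×3257 + 404
3257 = 8×404 + 25
404 = 16×25 + 4
25 = 6×4 + 1
4 = 4×1 + 0
Since gcd(19221817, 44361640) = 1, back-substitute to write 1 as a combination:
1 = 25 − 6·4
1 = −6·404 + 97·25
1 = 97·3257 − 782·404
1 = −782·13432 + 3225·3257
1 = 3225·16689 − 4007·13432
1 = −4007·46810 + 11239·16689
1 = 11239·1467799 − 352416·46810
1 = −352416·5918006 + 1420903·1467799
1 = 1420903·19221817 − 4615125·5918006
1 = −4615125·44361640 + 10651153·19221817
So 19221817·10651153 ≡ 1 (mod 44361640).

10651153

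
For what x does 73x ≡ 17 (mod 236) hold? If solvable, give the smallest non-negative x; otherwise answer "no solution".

First find gcd(73, 236):
236 = 3×73 + 17
73 = 4×17 + 5
17 = 3×5 + 2
5 = 2×2 + 1
2 = 2×1 + 0
gcd = 1, so a unique solution mod 236 exists.
Back-substitute for the Bézout coefficients:
1 = 5 − 2·2
1 = −2·17 + 7·5
1 = 7·73 − 30·17
1 = −30·236 + 97·73
So 73·(97) ≡ 1 (mod 236), giving 73⁻¹ ≡ 97.
x ≡ 73⁻¹·17 ≡ 97·17 ≡ 233 (mod 236).

233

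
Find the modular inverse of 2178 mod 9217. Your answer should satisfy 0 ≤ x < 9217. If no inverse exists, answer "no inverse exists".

6242

Apply the Euclidean algorithm to 9217 and 2178:
9217 = 4×2178 + 505
2178 = 4×505 + 158
505 = 3×158 + 31
158 = 5×31 + 3
31 = 10×3 + 1
3 = 3×1 + 0
The gcd is 1. Working backward:
1 = 31 − 10·3
1 = −10·158 + 51·31
1 = 51·505 − 163·158
1 = −163·2178 + 703·505
1 = 703·9217 − 2975·2178
Hence 2178⁻¹ ≡ -2975 ≡ 6242 (mod 9217).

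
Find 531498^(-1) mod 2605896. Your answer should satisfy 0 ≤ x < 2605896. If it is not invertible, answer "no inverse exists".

Compute gcd(531498, 2605896):
2605896 = 4×531498 + 479904
531498 = 1×479904 + 51594
479904 = 9×51594 + 15558
51594 = 3×15558 + 4920
15558 = 3×4920 + 798
4920 = 6×798 + 132
798 = 6×132 + 6
132 = 22×6 + 0
gcd(531498, 2605896) = 6 ≠ 1, so 531498 has no multiplicative inverse modulo 2605896.

no inverse exists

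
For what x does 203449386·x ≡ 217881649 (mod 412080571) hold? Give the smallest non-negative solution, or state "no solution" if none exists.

gcd(203449386, 412080571):
412080571 = 2·203449386 + 5181799
203449386 = 39·5181799 + 1359225
5181799 = 3·1359225 + 1104124
1359225 = 1·1104124 + 255101
1104124 = 4·255101 + 83720
255101 = 3·83720 + 3941
83720 = 21·3941 + 959
3941 = 4·959 + 105
959 = 9·105 + 14
105 = 7·14 + 7
14 = 2·7 + 0
gcd = 7, but 7 ∤ 217881649, so the congruence has no solution.

no solution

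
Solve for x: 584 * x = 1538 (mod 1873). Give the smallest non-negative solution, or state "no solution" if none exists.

612

First find gcd(584, 1873):
1873 = 3·584 + 121
584 = 4·121 + 100
121 = 1·100 + 21
100 = 4·21 + 16
21 = 1·16 + 5
16 = 3·5 + 1
5 = 5·1 + 0
gcd = 1, so a unique solution mod 1873 exists.
Back-substitute for the Bézout coefficients:
1 = 16 − 3·5
1 = −3·21 + 4·16
1 = 4·100 − 19·21
1 = −19·121 + 23·100
1 = 23·584 − 111·121
1 = −111·1873 + 356·584
So 584·(356) ≡ 1 (mod 1873), giving 584⁻¹ ≡ 356.
x ≡ 584⁻¹·1538 ≡ 356·1538 ≡ 612 (mod 1873).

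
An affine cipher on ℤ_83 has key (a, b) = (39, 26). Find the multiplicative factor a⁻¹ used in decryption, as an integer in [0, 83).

Apply the Euclidean algorithm to 83 and 39:
83 = 2*39 + 5
39 = 7*5 + 4
5 = 1*4 + 1
4 = 4*1 + 0
The gcd is 1. Working backward:
1 = 5 − 4
1 = −39 + 8·5
1 = 8·83 − 17·39
Hence 39⁻¹ ≡ -17 ≡ 66 (mod 83).

66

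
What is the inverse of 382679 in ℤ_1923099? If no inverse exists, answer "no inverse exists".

475424

Run Euclid on (1923099, 382679):
1923099 = 5·382679 + 9704
382679 = 39·9704 + 4223
9704 = 2·4223 + 1258
4223 = 3·1258 + 449
1258 = 2·449 + 360
449 = 1·360 + 89
360 = 4·89 + 4
89 = 22·4 + 1
4 = 4·1 + 0
Since gcd(382679, 1923099) = 1, back-substitute to write 1 as a combination:
1 = 89 − 22·4
1 = −22·360 + 89·89
1 = 89·449 − 111·360
1 = −111·1258 + 311·449
1 = 311·4223 − 1044·1258
1 = −1044·9704 + 2399·4223
1 = 2399·382679 − 94605·9704
1 = −94605·1923099 + 475424·382679
So 382679·475424 ≡ 1 (mod 1923099).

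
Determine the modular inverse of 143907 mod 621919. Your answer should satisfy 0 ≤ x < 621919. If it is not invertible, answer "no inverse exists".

154059

Apply the Euclidean algorithm to 621919 and 143907:
621919 = 4*143907 + 46291
143907 = 3*46291 + 5034
46291 = 9*5034 + 985
5034 = 5*985 + 109
985 = 9*109 + 4
109 = 27*4 + 1
4 = 4*1 + 0
The gcd is 1. Working backward:
1 = 109 − 27·4
1 = −27·985 + 244·109
1 = 244·5034 − 1247·985
1 = −1247·46291 + 11467·5034
1 = 11467·143907 − 35648·46291
1 = −35648·621919 + 154059·143907
So 143907·154059 ≡ 1 (mod 621919).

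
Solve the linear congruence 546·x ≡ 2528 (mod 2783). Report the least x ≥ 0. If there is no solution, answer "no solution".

2492

First find gcd(546, 2783):
2783 = 5×546 + 53
546 = 10×53 + 16
53 = 3×16 + 5
16 = 3×5 + 1
5 = 5×1 + 0
gcd = 1, so a unique solution mod 2783 exists.
Back-substitute for the Bézout coefficients:
1 = 16 − 3·5
1 = −3·53 + 10·16
1 = 10·546 − 103·53
1 = −103·2783 + 525·546
So 546·(525) ≡ 1 (mod 2783), giving 546⁻¹ ≡ 525.
x ≡ 546⁻¹·2528 ≡ 525·2528 ≡ 2492 (mod 2783).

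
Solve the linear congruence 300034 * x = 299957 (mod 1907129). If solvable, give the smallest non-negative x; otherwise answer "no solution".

First find gcd(300034, 1907129):
1907129 = 6×300034 + 106925
300034 = 2×106925 + 86184
106925 = 1×86184 + 20741
86184 = 4×20741 + 3220
20741 = 6×3220 + 1421
3220 = 2×1421 + 378
1421 = 3×378 + 287
378 = 1×287 + 91
287 = 3×91 + 14
91 = 6×14 + 7
14 = 2×7 + 0
gcd = 7 and 7 | 299957, so solutions exist. Divide through by 7: 42862x ≡ 42851 (mod 272447).
Now find 42862⁻¹ mod 272447:
272447 = 6·42862 + 15275
42862 = 2·15275 + 12312
15275 = 1·12312 + 2963
12312 = 4·2963 + 460
2963 = 6·460 + 203
460 = 2·203 + 54
203 = 3·54 + 41
54 = 1·41 + 13
41 = 3·13 + 2
13 = 6·2 + 1
2 = 2·1 + 0
Back-substitute:
1 = 13 − 6·2
1 = −6·41 + 19·13
1 = 19·54 − 25·41
1 = −25·203 + 94·54
1 = 94·460 − 213·203
1 = −213·2963 + 1372·460
1 = 1372·12312 − 5701·2963
1 = −5701·15275 + 7073·12312
1 = 7073·42862 − 19847·15275
1 = −19847·272447 + 126155·42862
So 42862⁻¹ ≡ 126155 (mod 272447).
Then x ≡ 126155·42851 ≡ 246978 (mod 272447); the smallest non-negative solution is x = 246978.

246978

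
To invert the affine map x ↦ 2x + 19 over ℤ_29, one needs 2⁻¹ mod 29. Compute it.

gcd(29, 2) by repeated division:
29 = 14·2 + 1
2 = 2·1 + 0
Since gcd(2, 29) = 1, back-substitute to write 1 as a combination:
1 = 29 − 14·2
So 2·(-14) ≡ 1 (mod 29), and -14 ≡ 15 (mod 29).

15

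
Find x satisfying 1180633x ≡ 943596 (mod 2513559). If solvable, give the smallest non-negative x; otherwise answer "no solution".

2135010

First find gcd(1180633, 2513559):
2513559 = 2*1180633 + 152293
1180633 = 7*152293 + 114582
152293 = 1*114582 + 37711
114582 = 3*37711 + 1449
37711 = 26*1449 + 37
1449 = 39*37 + 6
37 = 6*6 + 1
6 = 6*1 + 0
gcd = 1, so a unique solution mod 2513559 exists.
Back-substitute for the Bézout coefficients:
1 = 37 − 6·6
1 = −6·1449 + 235·37
1 = 235·37711 − 6116·1449
1 = −6116·114582 + 18583·37711
1 = 18583·152293 − 24699·114582
1 = −24699·1180633 + 191476·152293
1 = 191476·2513559 − 407651·1180633
So 1180633·(-407651) ≡ 1 (mod 2513559), giving 1180633⁻¹ ≡ 2105908.
x ≡ 1180633⁻¹·943596 ≡ 2105908·943596 ≡ 2135010 (mod 2513559).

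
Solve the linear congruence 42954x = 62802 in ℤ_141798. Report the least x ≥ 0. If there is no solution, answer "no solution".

3811

First find gcd(42954, 141798):
141798 = 3*42954 + 12936
42954 = 3*12936 + 4146
12936 = 3*4146 + 498
4146 = 8*498 + 162
498 = 3*162 + 12
162 = 13*12 + 6
12 = 2*6 + 0
gcd = 6 and 6 | 62802, so solutions exist. Divide through by 6: 7159x ≡ 10467 (mod 23633).
Now find 7159⁻¹ mod 23633:
23633 = 3×7159 + 2156
7159 = 3×2156 + 691
2156 = 3×691 + 83
691 = 8×83 + 27
83 = 3×27 + 2
27 = 13×2 + 1
2 = 2×1 + 0
Back-substitute:
1 = 27 − 13·2
1 = −13·83 + 40·27
1 = 40·691 − 333·83
1 = −333·2156 + 1039·691
1 = 1039·7159 − 3450·2156
1 = −3450·23633 + 11389·7159
So 7159⁻¹ ≡ 11389 (mod 23633).
Then x ≡ 11389·10467 ≡ 3811 (mod 23633); the smallest non-negative solution is x = 3811.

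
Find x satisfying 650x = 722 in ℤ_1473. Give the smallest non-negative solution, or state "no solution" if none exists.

First find gcd(650, 1473):
1473 = 2×650 + 173
650 = 3×173 + 131
173 = 1×131 + 42
131 = 3×42 + 5
42 = 8×5 + 2
5 = 2×2 + 1
2 = 2×1 + 0
gcd = 1, so a unique solution mod 1473 exists.
Back-substitute for the Bézout coefficients:
1 = 5 − 2·2
1 = −2·42 + 17·5
1 = 17·131 − 53·42
1 = −53·173 + 70·131
1 = 70·650 − 263·173
1 = −263·1473 + 596·650
So 650·(596) ≡ 1 (mod 1473), giving 650⁻¹ ≡ 596.
x ≡ 650⁻¹·722 ≡ 596·722 ≡ 196 (mod 1473).

196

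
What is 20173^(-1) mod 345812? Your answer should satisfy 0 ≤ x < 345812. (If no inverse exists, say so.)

40953

Extended Euclidean algorithm:
345812 = 17·20173 + 2871
20173 = 7·2871 + 76
2871 = 37·76 + 59
76 = 1·59 + 17
59 = 3·17 + 8
17 = 2·8 + 1
8 = 8·1 + 0
The gcd is 1. Working backward:
1 = 17 − 2·8
1 = −2·59 + 7·17
1 = 7·76 − 9·59
1 = −9·2871 + 340·76
1 = 340·20173 − 2389·2871
1 = −2389·345812 + 40953·20173
So 20173·40953 ≡ 1 (mod 345812).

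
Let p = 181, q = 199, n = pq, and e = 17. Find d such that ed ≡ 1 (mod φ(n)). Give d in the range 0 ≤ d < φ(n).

4193

φ(n) = (p−1)(q−1) = 180·198 = 35640.
Need d with 17·d ≡ 1 (mod 35640). Apply the extended Euclidean algorithm:
35640 = 2096×17 + 8
17 = 2×8 + 1
8 = 8×1 + 0
Back-substitute:
1 = 17 − 2·8
1 = −2·35640 + 4193·17
So 17·4193 ≡ 1 (mod 35640), hence d = 4193.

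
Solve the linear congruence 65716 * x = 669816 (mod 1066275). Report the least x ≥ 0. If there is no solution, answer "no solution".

First find gcd(65716, 1066275):
1066275 = 16×65716 + 14819
65716 = 4×14819 + 6440
14819 = 2×6440 + 1939
6440 = 3×1939 + 623
1939 = 3×623 + 70
623 = 8×70 + 63
70 = 1×63 + 7
63 = 9×7 + 0
gcd = 7 and 7 | 669816, so solutions exist. Divide through by 7: 9388x ≡ 95688 (mod 152325).
Now find 9388⁻¹ mod 152325:
152325 = 16·9388 + 2117
9388 = 4·2117 + 920
2117 = 2·920 + 277
920 = 3·277 + 89
277 = 3·89 + 10
89 = 8·10 + 9
10 = 1·9 + 1
9 = 9·1 + 0
Back-substitute:
1 = 10 − 9
1 = −89 + 9·10
1 = 9·277 − 28·89
1 = −28·920 + 93·277
1 = 93·2117 − 214·920
1 = −214·9388 + 949·2117
1 = 949·152325 − 15398·9388
So 9388·(-15398) ≡ 1 (mod 152325), i.e. 9388⁻¹ ≡ 136927.
Then x ≡ 136927·95688 ≡ 35901 (mod 152325); the smallest non-negative solution is x = 35901.

35901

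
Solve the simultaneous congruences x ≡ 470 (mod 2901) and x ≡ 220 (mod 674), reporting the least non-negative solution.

998414

Write x = 470 + 2901·k. Then 2901·k ≡ 220 − 470 ≡ 424 (mod 674).
Need 2901⁻¹ mod 674. Extended Euclid on (674, 205):
674 = 3*205 + 59
205 = 3*59 + 28
59 = 2*28 + 3
28 = 9*3 + 1
3 = 3*1 + 0
Back-substitute:
1 = 28 − 9·3
1 = −9·59 + 19·28
1 = 19·205 − 66·59
1 = −66·674 + 217·205
2901⁻¹ ≡ 217 (mod 674), so k ≡ 217·424 ≡ 344 (mod 674).
x = 470 + 2901·344 = 998414.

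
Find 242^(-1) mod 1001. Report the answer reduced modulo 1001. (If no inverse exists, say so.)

no inverse exists

Compute gcd(242, 1001):
1001 = 4·242 + 33
242 = 7·33 + 11
33 = 3·11 + 0
gcd(242, 1001) = 11 ≠ 1, so 242 has no multiplicative inverse modulo 1001.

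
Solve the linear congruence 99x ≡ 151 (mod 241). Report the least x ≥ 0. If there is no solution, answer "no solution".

First find gcd(99, 241):
241 = 2*99 + 43
99 = 2*43 + 13
43 = 3*13 + 4
13 = 3*4 + 1
4 = 4*1 + 0
gcd = 1, so a unique solution mod 241 exists.
Back-substitute for the Bézout coefficients:
1 = 13 − 3·4
1 = −3·43 + 10·13
1 = 10·99 − 23·43
1 = −23·241 + 56·99
So 99·(56) ≡ 1 (mod 241), giving 99⁻¹ ≡ 56.
x ≡ 99⁻¹·151 ≡ 56·151 ≡ 21 (mod 241).

21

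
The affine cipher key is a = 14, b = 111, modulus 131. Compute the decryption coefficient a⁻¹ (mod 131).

103

Apply the Euclidean algorithm to 131 and 14:
131 = 9*14 + 5
14 = 2*5 + 4
5 = 1*4 + 1
4 = 4*1 + 0
gcd = 1, so the inverse exists. Back-substitute:
1 = 5 − 4
1 = −14 + 3·5
1 = 3·131 − 28·14
So 14·(-28) ≡ 1 (mod 131), and -28 ≡ 103 (mod 131).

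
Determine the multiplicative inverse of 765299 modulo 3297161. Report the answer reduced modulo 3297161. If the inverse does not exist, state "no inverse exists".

2494812

Apply the Euclidean algorithm to 3297161 and 765299:
3297161 = 4*765299 + 235965
765299 = 3*235965 + 57404
235965 = 4*57404 + 6349
57404 = 9*6349 + 263
6349 = 24*263 + 37
263 = 7*37 + 4
37 = 9*4 + 1
4 = 4*1 + 0
gcd = 1, so the inverse exists. Back-substitute:
1 = 37 − 9·4
1 = −9·263 + 64·37
1 = 64·6349 − 1545·263
1 = −1545·57404 + 13969·6349
1 = 13969·235965 − 57421·57404
1 = −57421·765299 + 186232·235965
1 = 186232·3297161 − 802349·765299
Hence 765299⁻¹ ≡ -802349 ≡ 2494812 (mod 3297161).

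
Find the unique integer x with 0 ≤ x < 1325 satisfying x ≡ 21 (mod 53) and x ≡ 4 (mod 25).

Write x = 21 + 53·k. Then 53·k ≡ 4 − 21 ≡ 8 (mod 25).
Need 53⁻¹ mod 25. Extended Euclid on (25, 3):
25 = 8·3 + 1
3 = 3·1 + 0
Back-substitute:
1 = 25 − 8·3
53⁻¹ ≡ 17 (mod 25), so k ≡ 17·8 ≡ 11 (mod 25).
x = 21 + 53·11 = 604.

604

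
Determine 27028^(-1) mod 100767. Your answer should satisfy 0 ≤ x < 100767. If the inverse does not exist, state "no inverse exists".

78103

gcd(100767, 27028) by repeated division:
100767 = 3*27028 + 19683
27028 = 1*19683 + 7345
19683 = 2*7345 + 4993
7345 = 1*4993 + 2352
4993 = 2*2352 + 289
2352 = 8*289 + 40
289 = 7*40 + 9
40 = 4*9 + 4
9 = 2*4 + 1
4 = 4*1 + 0
gcd = 1, so the inverse exists. Back-substitute:
1 = 9 − 2·4
1 = −2·40 + 9·9
1 = 9·289 − 65·40
1 = −65·2352 + 529·289
1 = 529·4993 − 1123·2352
1 = −1123·7345 + 1652·4993
1 = 1652·19683 − 4427·7345
1 = −4427·27028 + 6079·19683
1 = 6079·100767 − 22664·27028
So 27028·(-22664) ≡ 1 (mod 100767), and -22664 ≡ 78103 (mod 100767).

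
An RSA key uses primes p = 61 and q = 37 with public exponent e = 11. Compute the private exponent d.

φ(n) = (p−1)(q−1) = 60·36 = 2160.
Need d with 11·d ≡ 1 (mod 2160). Apply the extended Euclidean algorithm:
2160 = 196*11 + 4
11 = 2*4 + 3
4 = 1*3 + 1
3 = 3*1 + 0
Back-substitute:
1 = 4 − 3
1 = −11 + 3·4
1 = 3·2160 − 589·11
So 11·(-589) ≡ 1 (mod 2160), hence d ≡ -589 ≡ 1571 (mod 2160).

1571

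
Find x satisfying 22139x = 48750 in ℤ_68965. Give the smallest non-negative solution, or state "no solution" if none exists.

105

First find gcd(22139, 68965):
68965 = 3·22139 + 2548
22139 = 8·2548 + 1755
2548 = 1·1755 + 793
1755 = 2·793 + 169
793 = 4·169 + 117
169 = 1·117 + 52
117 = 2·52 + 13
52 = 4·13 + 0
gcd = 13 and 13 | 48750, so solutions exist. Divide through by 13: 1703x ≡ 3750 (mod 5305).
Now find 1703⁻¹ mod 5305:
5305 = 3·1703 + 196
1703 = 8·196 + 135
196 = 1·135 + 61
135 = 2·61 + 13
61 = 4·13 + 9
13 = 1·9 + 4
9 = 2·4 + 1
4 = 4·1 + 0
Back-substitute:
1 = 9 − 2·4
1 = −2·13 + 3·9
1 = 3·61 − 14·13
1 = −14·135 + 31·61
1 = 31·196 − 45·135
1 = −45·1703 + 391·196
1 = 391·5305 − 1218·1703
So 1703·(-1218) ≡ 1 (mod 5305), i.e. 1703⁻¹ ≡ 4087.
Then x ≡ 4087·3750 ≡ 105 (mod 5305); the smallest non-negative solution is x = 105.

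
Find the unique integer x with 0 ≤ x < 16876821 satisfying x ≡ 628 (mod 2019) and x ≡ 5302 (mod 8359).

7202401

Write x = 628 + 2019·k. Then 2019·k ≡ 5302 − 628 ≡ 4674 (mod 8359).
Need 2019⁻¹ mod 8359. Extended Euclid on (8359, 2019):
8359 = 4×2019 + 283
2019 = 7×283 + 38
283 = 7×38 + 17
38 = 2×17 + 4
17 = 4×4 + 1
4 = 4×1 + 0
Back-substitute:
1 = 17 − 4·4
1 = −4·38 + 9·17
1 = 9·283 − 67·38
1 = −67·2019 + 478·283
1 = 478·8359 − 1979·2019
2019⁻¹ ≡ 6380 (mod 8359), so k ≡ 6380·4674 ≡ 3567 (mod 8359).
x = 628 + 2019·3567 = 7202401.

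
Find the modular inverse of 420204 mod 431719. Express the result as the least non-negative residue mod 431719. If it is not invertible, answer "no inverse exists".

Extended Euclidean algorithm:
431719 = 1×420204 + 11515
420204 = 36×11515 + 5664
11515 = 2×5664 + 187
5664 = 30×187 + 54
187 = 3×54 + 25
54 = 2×25 + 4
25 = 6×4 + 1
4 = 4×1 + 0
The gcd is 1. Working backward:
1 = 25 − 6·4
1 = −6·54 + 13·25
1 = 13·187 − 45·54
1 = −45·5664 + 1363·187
1 = 1363·11515 − 2771·5664
1 = −2771·420204 + 101119·11515
1 = 101119·431719 − 103890·420204
So 420204·(-103890) ≡ 1 (mod 431719), and -103890 ≡ 327829 (mod 431719).

327829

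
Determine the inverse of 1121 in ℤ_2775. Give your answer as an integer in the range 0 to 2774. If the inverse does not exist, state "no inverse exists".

gcd(2775, 1121) by repeated division:
2775 = 2·1121 + 533
1121 = 2·533 + 55
533 = 9·55 + 38
55 = 1·38 + 17
38 = 2·17 + 4
17 = 4·4 + 1
4 = 4·1 + 0
The gcd is 1. Working backward:
1 = 17 − 4·4
1 = −4·38 + 9·17
1 = 9·55 − 13·38
1 = −13·533 + 126·55
1 = 126·1121 − 265·533
1 = −265·2775 + 656·1121
So 1121·656 ≡ 1 (mod 2775).

656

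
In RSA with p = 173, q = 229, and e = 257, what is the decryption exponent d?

25025

φ(n) = (p−1)(q−1) = 172·228 = 39216.
Need d with 257·d ≡ 1 (mod 39216). Apply the extended Euclidean algorithm:
39216 = 152×257 + 152
257 = 1×152 + 105
152 = 1×105 + 47
105 = 2×47 + 11
47 = 4×11 + 3
11 = 3×3 + 2
3 = 1×2 + 1
2 = 2×1 + 0
Back-substitute:
1 = 3 − 2
1 = −11 + 4·3
1 = 4·47 − 17·11
1 = −17·105 + 38·47
1 = 38·152 − 55·105
1 = −55·257 + 93·152
1 = 93·39216 − 14191·257
So 257·(-14191) ≡ 1 (mod 39216), hence d ≡ -14191 ≡ 25025 (mod 39216).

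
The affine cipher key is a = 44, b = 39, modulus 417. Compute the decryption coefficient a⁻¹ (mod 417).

Apply the Euclidean algorithm to 417 and 44:
417 = 9*44 + 21
44 = 2*21 + 2
21 = 10*2 + 1
2 = 2*1 + 0
gcd = 1, so the inverse exists. Back-substitute:
1 = 21 − 10·2
1 = −10·44 + 21·21
1 = 21·417 − 199·44
Hence 44⁻¹ ≡ -199 ≡ 218 (mod 417).

218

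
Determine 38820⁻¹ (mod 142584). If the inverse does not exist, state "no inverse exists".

no inverse exists

Euclidean algorithm on 142584, 38820:
142584 = 3·38820 + 26124
38820 = 1·26124 + 12696
26124 = 2·12696 + 732
12696 = 17·732 + 252
732 = 2·252 + 228
252 = 1·228 + 24
228 = 9·24 + 12
24 = 2·12 + 0
The gcd is 12, not 1, hence no inverse exists.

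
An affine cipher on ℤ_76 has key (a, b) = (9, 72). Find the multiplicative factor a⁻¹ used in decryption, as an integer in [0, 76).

17

Apply the Euclidean algorithm to 76 and 9:
76 = 8*9 + 4
9 = 2*4 + 1
4 = 4*1 + 0
The gcd is 1. Working backward:
1 = 9 − 2·4
1 = −2·76 + 17·9
So 9·17 ≡ 1 (mod 76).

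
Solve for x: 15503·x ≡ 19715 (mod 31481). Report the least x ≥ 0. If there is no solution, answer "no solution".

First find gcd(15503, 31481):
31481 = 2·15503 + 475
15503 = 32·475 + 303
475 = 1·303 + 172
303 = 1·172 + 131
172 = 1·131 + 41
131 = 3·41 + 8
41 = 5·8 + 1
8 = 8·1 + 0
gcd = 1, so a unique solution mod 31481 exists.
Back-substitute for the Bézout coefficients:
1 = 41 − 5·8
1 = −5·131 + 16·41
1 = 16·172 − 21·131
1 = −21·303 + 37·172
1 = 37·475 − 58·303
1 = −58·15503 + 1893·475
1 = 1893·31481 − 3844·15503
So 15503·(-3844) ≡ 1 (mod 31481), giving 15503⁻¹ ≡ 27637.
x ≡ 15503⁻¹·19715 ≡ 27637·19715 ≡ 21788 (mod 31481).

21788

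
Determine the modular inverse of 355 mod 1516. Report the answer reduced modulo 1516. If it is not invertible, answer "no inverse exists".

gcd(1516, 355) by repeated division:
1516 = 4×355 + 96
355 = 3×96 + 67
96 = 1×67 + 29
67 = 2×29 + 9
29 = 3×9 + 2
9 = 4×2 + 1
2 = 2×1 + 0
Since gcd(355, 1516) = 1, back-substitute to write 1 as a combination:
1 = 9 − 4·2
1 = −4·29 + 13·9
1 = 13·67 − 30·29
1 = −30·96 + 43·67
1 = 43·355 − 159·96
1 = −159·1516 + 679·355
So 355·679 ≡ 1 (mod 1516).

679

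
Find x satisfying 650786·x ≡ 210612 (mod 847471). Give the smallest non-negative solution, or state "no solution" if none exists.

449628

First find gcd(650786, 847471):
847471 = 1×650786 + 196685
650786 = 3×196685 + 60731
196685 = 3×60731 + 14492
60731 = 4×14492 + 2763
14492 = 5×2763 + 677
2763 = 4×677 + 55
677 = 12×55 + 17
55 = 3×17 + 4
17 = 4×4 + 1
4 = 4×1 + 0
gcd = 1, so a unique solution mod 847471 exists.
Back-substitute for the Bézout coefficients:
1 = 17 − 4·4
1 = −4·55 + 13·17
1 = 13·677 − 160·55
1 = −160·2763 + 653·677
1 = 653·14492 − 3425·2763
1 = −3425·60731 + 14353·14492
1 = 14353·196685 − 46484·60731
1 = −46484·650786 + 153805·196685
1 = 153805·847471 − 200289·650786
So 650786·(-200289) ≡ 1 (mod 847471), giving 650786⁻¹ ≡ 647182.
x ≡ 650786⁻¹·210612 ≡ 647182·210612 ≡ 449628 (mod 847471).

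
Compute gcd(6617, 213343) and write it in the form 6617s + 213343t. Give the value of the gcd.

13

Euclidean algorithm:
213343 = 32*6617 + 1599
6617 = 4*1599 + 221
1599 = 7*221 + 52
221 = 4*52 + 13
52 = 4*13 + 0
gcd(6617, 213343) = 13.
Express as a combination:
13 = 221 − 4·52
13 = −4·1599 + 29·221
13 = 29·6617 − 120·1599
13 = −120·213343 + 3869·6617
So 13 = (-120)·213343 + (3869)·6617.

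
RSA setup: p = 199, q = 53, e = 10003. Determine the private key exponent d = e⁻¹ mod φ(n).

8539

φ(n) = (p−1)(q−1) = 198·52 = 10296.
Need d with 10003·d ≡ 1 (mod 10296). Apply the extended Euclidean algorithm:
10296 = 1*10003 + 293
10003 = 34*293 + 41
293 = 7*41 + 6
41 = 6*6 + 5
6 = 1*5 + 1
5 = 5*1 + 0
Back-substitute:
1 = 6 − 5
1 = −41 + 7·6
1 = 7·293 − 50·41
1 = −50·10003 + 1707·293
1 = 1707·10296 − 1757·10003
So 10003·(-1757) ≡ 1 (mod 10296), hence d ≡ -1757 ≡ 8539 (mod 10296).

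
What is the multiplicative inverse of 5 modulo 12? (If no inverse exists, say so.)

Run Euclid on (12, 5):
12 = 2*5 + 2
5 = 2*2 + 1
2 = 2*1 + 0
Since gcd(5, 12) = 1, back-substitute to write 1 as a combination:
1 = 5 − 2·2
1 = −2·12 + 5·5
So 5·5 ≡ 1 (mod 12).

5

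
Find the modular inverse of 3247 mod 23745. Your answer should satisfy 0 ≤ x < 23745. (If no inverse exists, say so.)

Extended Euclidean algorithm:
23745 = 7*3247 + 1016
3247 = 3*1016 + 199
1016 = 5*199 + 21
199 = 9*21 + 10
21 = 2*10 + 1
10 = 10*1 + 0
Since gcd(3247, 23745) = 1, back-substitute to write 1 as a combination:
1 = 21 − 2·10
1 = −2·199 + 19·21
1 = 19·1016 − 97·199
1 = −97·3247 + 310·1016
1 = 310·23745 − 2267·3247
So 3247·(-2267) ≡ 1 (mod 23745), and -2267 ≡ 21478 (mod 23745).

21478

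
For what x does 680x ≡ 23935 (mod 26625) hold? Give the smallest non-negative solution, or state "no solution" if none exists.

First find gcd(680, 26625):
26625 = 39*680 + 105
680 = 6*105 + 50
105 = 2*50 + 5
50 = 10*5 + 0
gcd = 5 and 5 | 23935, so solutions exist. Divide through by 5: 136x ≡ 4787 (mod 5325).
Now find 136⁻¹ mod 5325:
5325 = 39×136 + 21
136 = 6×21 + 10
21 = 2×10 + 1
10 = 10×1 + 0
Back-substitute:
1 = 21 − 2·10
1 = −2·136 + 13·21
1 = 13·5325 − 509·136
So 136·(-509) ≡ 1 (mod 5325), i.e. 136⁻¹ ≡ 4816.
Then x ≡ 4816·4787 ≡ 2267 (mod 5325); the smallest non-negative solution is x = 2267.

2267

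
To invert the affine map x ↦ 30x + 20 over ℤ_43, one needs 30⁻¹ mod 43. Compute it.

Apply the Euclidean algorithm to 43 and 30:
43 = 1*30 + 13
30 = 2*13 + 4
13 = 3*4 + 1
4 = 4*1 + 0
Since gcd(30, 43) = 1, back-substitute to write 1 as a combination:
1 = 13 − 3·4
1 = −3·30 + 7·13
1 = 7·43 − 10·30
Thus 30·(-10) ≡ 1 (mod 43); reducing, -10 mod 43 = 33.

33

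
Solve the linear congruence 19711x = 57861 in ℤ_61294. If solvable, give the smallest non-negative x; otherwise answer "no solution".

First find gcd(19711, 61294):
61294 = 3·19711 + 2161
19711 = 9·2161 + 262
2161 = 8·262 + 65
262 = 4·65 + 2
65 = 32·2 + 1
2 = 2·1 + 0
gcd = 1, so a unique solution mod 61294 exists.
Back-substitute for the Bézout coefficients:
1 = 65 − 32·2
1 = −32·262 + 129·65
1 = 129·2161 − 1064·262
1 = −1064·19711 + 9705·2161
1 = 9705·61294 − 30179·19711
So 19711·(-30179) ≡ 1 (mod 61294), giving 19711⁻¹ ≡ 31115.
x ≡ 19711⁻¹·57861 ≡ 31115·57861 ≡ 17647 (mod 61294).

17647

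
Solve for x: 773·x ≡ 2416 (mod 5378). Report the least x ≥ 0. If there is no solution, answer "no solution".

First find gcd(773, 5378):
5378 = 6×773 + 740
773 = 1×740 + 33
740 = 22×33 + 14
33 = 2×14 + 5
14 = 2×5 + 4
5 = 1×4 + 1
4 = 4×1 + 0
gcd = 1, so a unique solution mod 5378 exists.
Back-substitute for the Bézout coefficients:
1 = 5 − 4
1 = −14 + 3·5
1 = 3·33 − 7·14
1 = −7·740 + 157·33
1 = 157·773 − 164·740
1 = −164·5378 + 1141·773
So 773·(1141) ≡ 1 (mod 5378), giving 773⁻¹ ≡ 1141.
x ≡ 773⁻¹·2416 ≡ 1141·2416 ≡ 3120 (mod 5378).

3120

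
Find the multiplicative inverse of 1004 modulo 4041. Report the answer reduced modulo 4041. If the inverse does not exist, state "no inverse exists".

3071

gcd(4041, 1004) by repeated division:
4041 = 4×1004 + 25
1004 = 40×25 + 4
25 = 6×4 + 1
4 = 4×1 + 0
Since gcd(1004, 4041) = 1, back-substitute to write 1 as a combination:
1 = 25 − 6·4
1 = −6·1004 + 241·25
1 = 241·4041 − 970·1004
Thus 1004·(-970) ≡ 1 (mod 4041); reducing, -970 mod 4041 = 3071.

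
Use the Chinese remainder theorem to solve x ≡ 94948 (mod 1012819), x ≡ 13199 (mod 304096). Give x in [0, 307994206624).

58055892847

Write x = 94948 + 1012819·k. Then 1012819·k ≡ 13199 − 94948 ≡ 222347 (mod 304096).
Need 1012819⁻¹ mod 304096. Extended Euclid on (304096, 100531):
304096 = 3×100531 + 2503
100531 = 40×2503 + 411
2503 = 6×411 + 37
411 = 11×37 + 4
37 = 9×4 + 1
4 = 4×1 + 0
Back-substitute:
1 = 37 − 9·4
1 = −9·411 + 100·37
1 = 100·2503 − 609·411
1 = −609·100531 + 24460·2503
1 = 24460·304096 − 73989·100531
1012819⁻¹ ≡ 230107 (mod 304096), so k ≡ 230107·222347 ≡ 57321 (mod 304096).
x = 94948 + 1012819·57321 = 58055892847.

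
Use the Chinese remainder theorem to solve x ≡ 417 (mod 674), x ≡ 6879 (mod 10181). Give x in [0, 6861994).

5748963

Write x = 417 + 674·k. Then 674·k ≡ 6879 − 417 ≡ 6462 (mod 10181).
Need 674⁻¹ mod 10181. Extended Euclid on (10181, 674):
10181 = 15×674 + 71
674 = 9×71 + 35
71 = 2×35 + 1
35 = 35×1 + 0
Back-substitute:
1 = 71 − 2·35
1 = −2·674 + 19·71
1 = 19·10181 − 287·674
674⁻¹ ≡ 9894 (mod 10181), so k ≡ 9894·6462 ≡ 8529 (mod 10181).
x = 417 + 674·8529 = 5748963.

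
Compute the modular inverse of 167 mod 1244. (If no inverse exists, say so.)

879

Run Euclid on (1244, 167):
1244 = 7×167 + 75
167 = 2×75 + 17
75 = 4×17 + 7
17 = 2×7 + 3
7 = 2×3 + 1
3 = 3×1 + 0
The gcd is 1. Working backward:
1 = 7 − 2·3
1 = −2·17 + 5·7
1 = 5·75 − 22·17
1 = −22·167 + 49·75
1 = 49·1244 − 365·167
Hence 167⁻¹ ≡ -365 ≡ 879 (mod 1244).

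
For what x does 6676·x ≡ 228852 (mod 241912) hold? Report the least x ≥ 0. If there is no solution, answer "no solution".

50185

First find gcd(6676, 241912):
241912 = 36×6676 + 1576
6676 = 4×1576 + 372
1576 = 4×372 + 88
372 = 4×88 + 20
88 = 4×20 + 8
20 = 2×8 + 4
8 = 2×4 + 0
gcd = 4 and 4 | 228852, so solutions exist. Divide through by 4: 1669x ≡ 57213 (mod 60478).
Now find 1669⁻¹ mod 60478:
60478 = 36*1669 + 394
1669 = 4*394 + 93
394 = 4*93 + 22
93 = 4*22 + 5
22 = 4*5 + 2
5 = 2*2 + 1
2 = 2*1 + 0
Back-substitute:
1 = 5 − 2·2
1 = −2·22 + 9·5
1 = 9·93 − 38·22
1 = −38·394 + 161·93
1 = 161·1669 − 682·394
1 = −682·60478 + 24713·1669
So 1669⁻¹ ≡ 24713 (mod 60478).
Then x ≡ 24713·57213 ≡ 50185 (mod 60478); the smallest non-negative solution is x = 50185.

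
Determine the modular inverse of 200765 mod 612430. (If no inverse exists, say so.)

no inverse exists

Compute gcd(200765, 612430):
612430 = 3*200765 + 10135
200765 = 19*10135 + 8200
10135 = 1*8200 + 1935
8200 = 4*1935 + 460
1935 = 4*460 + 95
460 = 4*95 + 80
95 = 1*80 + 15
80 = 5*15 + 5
15 = 3*5 + 0
Since gcd = 5 > 1, 200765 is not a unit mod 612430.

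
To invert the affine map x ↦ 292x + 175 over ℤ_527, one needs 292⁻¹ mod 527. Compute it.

Run Euclid on (527, 292):
527 = 1*292 + 235
292 = 1*235 + 57
235 = 4*57 + 7
57 = 8*7 + 1
7 = 7*1 + 0
The gcd is 1. Working backward:
1 = 57 − 8·7
1 = −8·235 + 33·57
1 = 33·292 − 41·235
1 = −41·527 + 74·292
So 292·74 ≡ 1 (mod 527).

74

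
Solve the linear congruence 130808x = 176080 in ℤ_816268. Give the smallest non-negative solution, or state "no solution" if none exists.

First find gcd(130808, 816268):
816268 = 6*130808 + 31420
130808 = 4*31420 + 5128
31420 = 6*5128 + 652
5128 = 7*652 + 564
652 = 1*564 + 88
564 = 6*88 + 36
88 = 2*36 + 16
36 = 2*16 + 4
16 = 4*4 + 0
gcd = 4 and 4 | 176080, so solutions exist. Divide through by 4: 32702x ≡ 44020 (mod 204067).
Now find 32702⁻¹ mod 204067:
204067 = 6·32702 + 7855
32702 = 4·7855 + 1282
7855 = 6·1282 + 163
1282 = 7·163 + 141
163 = 1·141 + 22
141 = 6·22 + 9
22 = 2·9 + 4
9 = 2·4 + 1
4 = 4·1 + 0
Back-substitute:
1 = 9 − 2·4
1 = −2·22 + 5·9
1 = 5·141 − 32·22
1 = −32·163 + 37·141
1 = 37·1282 − 291·163
1 = −291·7855 + 1783·1282
1 = 1783·32702 − 7423·7855
1 = −7423·204067 + 46321·32702
So 32702⁻¹ ≡ 46321 (mod 204067).
Then x ≡ 46321·44020 ≡ 12956 (mod 204067); the smallest non-negative solution is x = 12956.

12956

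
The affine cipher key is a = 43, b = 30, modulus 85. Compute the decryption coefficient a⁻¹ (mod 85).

2

Apply the Euclidean algorithm to 85 and 43:
85 = 1·43 + 42
43 = 1·42 + 1
42 = 42·1 + 0
gcd = 1, so the inverse exists. Back-substitute:
1 = 43 − 42
1 = −85 + 2·43
So 43·2 ≡ 1 (mod 85).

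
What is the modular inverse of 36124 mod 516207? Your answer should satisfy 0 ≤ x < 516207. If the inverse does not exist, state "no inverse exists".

271636

Run Euclid on (516207, 36124):
516207 = 14·36124 + 10471
36124 = 3·10471 + 4711
10471 = 2·4711 + 1049
4711 = 4·1049 + 515
1049 = 2·515 + 19
515 = 27·19 + 2
19 = 9·2 + 1
2 = 2·1 + 0
The gcd is 1. Working backward:
1 = 19 − 9·2
1 = −9·515 + 244·19
1 = 244·1049 − 497·515
1 = −497·4711 + 2232·1049
1 = 2232·10471 − 4961·4711
1 = −4961·36124 + 17115·10471
1 = 17115·516207 − 244571·36124
Thus 36124·(-244571) ≡ 1 (mod 516207); reducing, -244571 mod 516207 = 271636.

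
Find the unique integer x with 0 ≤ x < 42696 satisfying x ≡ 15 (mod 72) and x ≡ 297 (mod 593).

18087

Write x = 15 + 72·k. Then 72·k ≡ 297 − 15 ≡ 282 (mod 593).
Need 72⁻¹ mod 593. Extended Euclid on (593, 72):
593 = 8×72 + 17
72 = 4×17 + 4
17 = 4×4 + 1
4 = 4×1 + 0
Back-substitute:
1 = 17 − 4·4
1 = −4·72 + 17·17
1 = 17·593 − 140·72
72⁻¹ ≡ 453 (mod 593), so k ≡ 453·282 ≡ 251 (mod 593).
x = 15 + 72·251 = 18087.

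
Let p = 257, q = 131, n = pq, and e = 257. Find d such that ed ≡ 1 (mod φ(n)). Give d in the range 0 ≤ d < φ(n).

φ(n) = (p−1)(q−1) = 256·130 = 33280.
Need d with 257·d ≡ 1 (mod 33280). Apply the extended Euclidean algorithm:
33280 = 129*257 + 127
257 = 2*127 + 3
127 = 42*3 + 1
3 = 3*1 + 0
Back-substitute:
1 = 127 − 42·3
1 = −42·257 + 85·127
1 = 85·33280 − 11007·257
So 257·(-11007) ≡ 1 (mod 33280), hence d ≡ -11007 ≡ 22273 (mod 33280).

22273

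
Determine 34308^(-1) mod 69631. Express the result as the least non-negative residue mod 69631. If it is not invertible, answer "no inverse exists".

Run Euclid on (69631, 34308):
69631 = 2*34308 + 1015
34308 = 33*1015 + 813
1015 = 1*813 + 202
813 = 4*202 + 5
202 = 40*5 + 2
5 = 2*2 + 1
2 = 2*1 + 0
The gcd is 1. Working backward:
1 = 5 − 2·2
1 = −2·202 + 81·5
1 = 81·813 − 326·202
1 = −326·1015 + 407·813
1 = 407·34308 − 13757·1015
1 = −13757·69631 + 27921·34308
So 34308·27921 ≡ 1 (mod 69631).

27921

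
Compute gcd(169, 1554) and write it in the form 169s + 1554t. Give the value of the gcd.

1

Apply Euclid's algorithm to 1554 and 169:
1554 = 9×169 + 33
169 = 5×33 + 4
33 = 8×4 + 1
4 = 4×1 + 0
gcd(169, 1554) = 1.
Back-substituting:
1 = 33 − 8·4
1 = −8·169 + 41·33
1 = 41·1554 − 377·169
So 1 = (41)·1554 + (-377)·169.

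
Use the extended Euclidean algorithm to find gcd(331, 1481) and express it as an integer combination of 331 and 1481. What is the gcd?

Repeated division:
1481 = 4·331 + 157
331 = 2·157 + 17
157 = 9·17 + 4
17 = 4·4 + 1
4 = 4·1 + 0
gcd(331, 1481) = 1.
Back-substituting:
1 = 17 − 4·4
1 = −4·157 + 37·17
1 = 37·331 − 78·157
1 = −78·1481 + 349·331
So 1 = (-78)·1481 + (349)·331.

1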